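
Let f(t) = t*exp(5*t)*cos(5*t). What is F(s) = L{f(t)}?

F(s) = s*(s - 10)/(s^2 - 10*s + 50)^2

L{cos(5t)} = s/(s^2 + 25).
Multiplying by e^(5t) shifts s → s - 5, so L{exp(5*t)*cos(5*t)} = (s - 5)/((s - 5)^2 + 25).
Then apply L{t·g(t)} = -d/ds[G(s)] with G(s) = (s - 5)/((s - 5)^2 + 25):
differentiating 1 time and applying the sign gives s*(s - 10)/(s^2 - 10*s + 50)^2.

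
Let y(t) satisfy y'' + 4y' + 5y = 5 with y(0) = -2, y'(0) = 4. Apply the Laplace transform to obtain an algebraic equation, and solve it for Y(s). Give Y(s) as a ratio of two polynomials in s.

Y(s) = (-2*s^2 - 4*s + 5)/(s^3 + 4*s^2 + 5*s)

Laplace-transform each side.
With L{y''} = s^2 Y - s·y(0) - y'(0) and L{y'} = sY - y(0), with y(0) = -2, y'(0) = 4: the LHS transforms to (s^2 + 4*s + 5)Y - (-2*s - 4).
The right side is L{5} = 5/s.
So (s^2 + 4*s + 5)Y = 5/s + (-2*s - 4).
Isolate Y and clear denominators.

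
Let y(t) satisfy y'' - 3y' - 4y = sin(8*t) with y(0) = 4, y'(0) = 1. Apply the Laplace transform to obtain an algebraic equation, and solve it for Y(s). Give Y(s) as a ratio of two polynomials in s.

Take the Laplace transform of both sides.
With L{y''} = s^2 Y - s·y(0) - y'(0) and L{y'} = sY - y(0), with y(0) = 4, y'(0) = 1: the LHS transforms to (s^2 - 3*s - 4)Y - (4*s - 11).
The right side is L{sin(8*t)} = 8/(s^2 + 64).
So (s^2 - 3*s - 4)Y = 8/(s^2 + 64) + (4*s - 11).
Solve for Y(s) and write it as one ratio of polynomials.

Y(s) = (4*s^3 - 11*s^2 + 256*s - 696)/(s^4 - 3*s^3 + 60*s^2 - 192*s - 256)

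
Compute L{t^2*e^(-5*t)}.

L{e^(-5t)} = 1/(s + 5).
Then apply L{t^2·g(t)} = (-1)^2 d^2/ds^2[H(s)] with H(s) = 1/(s + 5):
differentiating 2 times and applying the sign gives 2/(s + 5)^3.

2/(s + 5)^3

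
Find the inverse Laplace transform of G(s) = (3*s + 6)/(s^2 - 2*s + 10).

3*exp(t)*sin(3*t) + 3*exp(t)*cos(3*t)

Complete the square in the denominator: s^2 - 2*s + 10 = (s - 1)^2 + 3^2.
Split the numerator to match: 3*s + 6 = 3·(s - 1) + 3·3.
Invert each term: 3·(s - 1)/((s - 1)^2 + 9) ↔ 3e^(t)cos(3t); 3·3/((s - 1)^2 + 9) ↔ 3e^(t)sin(3t).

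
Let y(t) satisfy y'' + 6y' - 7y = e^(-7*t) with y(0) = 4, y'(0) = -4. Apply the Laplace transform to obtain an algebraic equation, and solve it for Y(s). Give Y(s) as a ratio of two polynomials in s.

Y(s) = (4*s^2 + 48*s + 141)/(s^3 + 13*s^2 + 35*s - 49)

Apply the Laplace transform to the equation.
The derivative rules (L{y''} = s^2 Y - s·y(0) - y'(0) and L{y'} = sY - y(0), with y(0) = 4, y'(0) = -4) turn the left side into (s^2 + 6*s - 7)Y - (4*s + 20).
The right side is L{e^(-7*t)} = 1/(s + 7).
So (s^2 + 6*s - 7)Y = 1/(s + 7) + (4*s + 20).
Isolate Y and clear denominators.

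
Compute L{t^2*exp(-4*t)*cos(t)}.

L{cos(t)} = s/(s^2 + 1).
Multiplying by e^(-4t) shifts s → s + 4, so L{exp(-4*t)*cos(t)} = (s + 4)/((s + 4)^2 + 1).
Then apply L{t^2·g(t)} = (-1)^2 d^2/ds^2[H(s)] with H(s) = (s + 4)/((s + 4)^2 + 1):
differentiating 2 times and applying the sign gives 2*(s + 4)*(s^2 + 8*s + 13)/(s^2 + 8*s + 17)^3.

2*(s + 4)*(s^2 + 8*s + 13)/(s^2 + 8*s + 17)^3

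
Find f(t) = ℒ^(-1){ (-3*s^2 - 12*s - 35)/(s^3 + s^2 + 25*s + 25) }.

f(t) = -2*sin(5*t) - 2*cos(5*t) - exp(-t)

Factor the denominator: s^3 + s^2 + 25*s + 25 = (s + 1)*(s^2 + 25).
Partial fraction decomposition gives [-1/(s + 1)] + [-2*s/(s^2 + 25)] + [-10/(s^2 + 25)].
Invert each term: -1/(s + 1) ↔ -e^(-t); -2·s/(s^2 + 25) ↔ -2cos(5t); -2·5/(s^2 + 25) ↔ -2sin(5t).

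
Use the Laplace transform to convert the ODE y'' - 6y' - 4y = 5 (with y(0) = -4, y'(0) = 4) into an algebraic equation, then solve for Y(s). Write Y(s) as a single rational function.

Laplace-transform each side.
Using L{y''} = s^2 Y - s·y(0) - y'(0) and L{y'} = sY - y(0), with y(0) = -4, y'(0) = 4, the left side becomes (s^2 - 6*s - 4)Y - (-4*s + 28).
The right side is L{5} = 5/s.
So (s^2 - 6*s - 4)Y = 5/s + (-4*s + 28).
Divide through and combine into a single rational function.

Y(s) = (-4*s^2 + 28*s + 5)/(s^3 - 6*s^2 - 4*s)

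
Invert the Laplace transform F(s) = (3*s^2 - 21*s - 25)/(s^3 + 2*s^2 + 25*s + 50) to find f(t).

Factor the denominator: s^3 + 2*s^2 + 25*s + 50 = (s + 2)*(s^2 + 25).
Partial fraction decomposition gives [1/(s + 2)] + [2*s/(s^2 + 25)] + [-25/(s^2 + 25)].
Invert each term: 1/(s + 2) ↔ e^(-2t); 2·s/(s^2 + 25) ↔ 2cos(5t); -5·5/(s^2 + 25) ↔ -5sin(5t).

f(t) = -5*sin(5*t) + 2*cos(5*t) + exp(-2*t)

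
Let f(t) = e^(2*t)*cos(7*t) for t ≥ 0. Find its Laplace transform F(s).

L{cos(7t)} = s/(s^2 + 49).
By the first shifting theorem, multiplying by e^(2t) replaces s with s - 2.

F(s) = (s - 2)/((s - 2)^2 + 49)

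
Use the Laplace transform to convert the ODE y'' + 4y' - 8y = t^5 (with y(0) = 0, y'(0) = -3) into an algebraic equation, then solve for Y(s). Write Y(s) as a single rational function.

Y(s) = (-3*s^6 + 120)/(s^8 + 4*s^7 - 8*s^6)

Transform both sides with L{·}.
Using L{y''} = s^2 Y - s·y(0) - y'(0) and L{y'} = sY - y(0), with y(0) = 0, y'(0) = -3, the left side becomes (s^2 + 4*s - 8)Y - (-3).
The right side is L{t^5} = 120/s^6.
So (s^2 + 4*s - 8)Y = 120/s^6 + (-3).
Solve for Y(s) and write it as one ratio of polynomials.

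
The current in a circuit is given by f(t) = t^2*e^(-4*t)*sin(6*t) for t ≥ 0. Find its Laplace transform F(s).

F(s) = 36*(s^2 + 8*s + 4)/(s^2 + 8*s + 52)^3

L{sin(6t)} = 6/(s^2 + 36).
Multiplying by e^(-4t) shifts s → s + 4, so L{e^(-4*t)*sin(6*t)} = 6/((s + 4)^2 + 36).
Then apply L{t^2·g(t)} = (-1)^2 d^2/ds^2[G(s)] with G(s) = 6/((s + 4)^2 + 36):
differentiating 2 times and applying the sign gives 36*(s^2 + 8*s + 4)/(s^2 + 8*s + 52)^3.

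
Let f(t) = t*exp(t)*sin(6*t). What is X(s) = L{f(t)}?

X(s) = 12*(s - 1)/(s^2 - 2*s + 37)^2

L{sin(6t)} = 6/(s^2 + 36).
Multiplying by e^(t) shifts s → s - 1, so L{exp(t)*sin(6*t)} = 6/((s - 1)^2 + 36).
Then apply L{t·g(t)} = -d/ds[G(s)] with G(s) = 6/((s - 1)^2 + 36):
differentiating 1 time and applying the sign gives 12*(s - 1)/(s^2 - 2*s + 37)^2.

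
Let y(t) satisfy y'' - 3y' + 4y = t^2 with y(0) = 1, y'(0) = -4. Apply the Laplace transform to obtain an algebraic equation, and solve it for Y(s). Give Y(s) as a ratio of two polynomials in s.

Y(s) = (s^4 - 7*s^3 + 2)/(s^5 - 3*s^4 + 4*s^3)

Apply the Laplace transform to the equation.
Using L{y''} = s^2 Y - s·y(0) - y'(0) and L{y'} = sY - y(0), with y(0) = 1, y'(0) = -4, the left side becomes (s^2 - 3*s + 4)Y - (s - 7).
The right side is L{t^2} = 2/s^3.
So (s^2 - 3*s + 4)Y = 2/s^3 + (s - 7).
Isolate Y and clear denominators.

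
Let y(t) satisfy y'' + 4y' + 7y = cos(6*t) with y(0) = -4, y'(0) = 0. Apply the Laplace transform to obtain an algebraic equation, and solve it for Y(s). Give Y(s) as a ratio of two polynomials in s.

Y(s) = (-4*s^3 - 16*s^2 - 143*s - 576)/(s^4 + 4*s^3 + 43*s^2 + 144*s + 252)

Take the Laplace transform of both sides.
Using L{y''} = s^2 Y - s·y(0) - y'(0) and L{y'} = sY - y(0), with y(0) = -4, y'(0) = 0, the left side becomes (s^2 + 4*s + 7)Y - (-4*s - 16).
The right side is L{cos(6*t)} = s/(s^2 + 36).
So (s^2 + 4*s + 7)Y = s/(s^2 + 36) + (-4*s - 16).
Solve for Y(s) and write it as one ratio of polynomials.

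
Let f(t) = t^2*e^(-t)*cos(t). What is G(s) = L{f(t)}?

L{cos(t)} = s/(s^2 + 1).
Multiplying by e^(-t) shifts s → s + 1, so L{e^(-t)*cos(t)} = (s + 1)/((s + 1)^2 + 1).
Then apply L{t^2·g(t)} = (-1)^2 d^2/ds^2[H(s)] with H(s) = (s + 1)/((s + 1)^2 + 1):
differentiating 2 times and applying the sign gives 2*(s + 1)*(s^2 + 2*s - 2)/(s^2 + 2*s + 2)^3.

G(s) = 2*(s + 1)*(s^2 + 2*s - 2)/(s^2 + 2*s + 2)^3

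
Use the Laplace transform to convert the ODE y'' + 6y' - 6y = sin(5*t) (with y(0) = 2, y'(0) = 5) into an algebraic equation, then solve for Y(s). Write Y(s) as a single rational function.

Transform both sides with L{·}.
With L{y''} = s^2 Y - s·y(0) - y'(0) and L{y'} = sY - y(0), with y(0) = 2, y'(0) = 5: the LHS transforms to (s^2 + 6*s - 6)Y - (2*s + 17).
The right side is L{sin(5*t)} = 5/(s^2 + 25).
So (s^2 + 6*s - 6)Y = 5/(s^2 + 25) + (2*s + 17).
Isolate Y and clear denominators.

Y(s) = (2*s^3 + 17*s^2 + 50*s + 430)/(s^4 + 6*s^3 + 19*s^2 + 150*s - 150)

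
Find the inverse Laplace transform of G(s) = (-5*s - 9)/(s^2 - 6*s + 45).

Complete the square in the denominator: s^2 - 6*s + 45 = (s - 3)^2 + 6^2.
Split the numerator to match: -5*s - 9 = -5·(s - 3) - 4·6.
Invert each term: -5·(s - 3)/((s - 3)^2 + 36) ↔ -5e^(3t)cos(6t); -4·6/((s - 3)^2 + 36) ↔ -4e^(3t)sin(6t).

-4*exp(3*t)*sin(6*t) - 5*exp(3*t)*cos(6*t)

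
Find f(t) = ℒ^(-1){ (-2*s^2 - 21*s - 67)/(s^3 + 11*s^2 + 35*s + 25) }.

Factor the denominator: s^3 + 11*s^2 + 35*s + 25 = (s + 1)*(s + 5)^2.
Partial fraction decomposition gives [1/(s + 5)] + [3/(s + 5)^2] + [-3/(s + 1)].
Invert each term: 1/(s + 5) ↔ e^(-5t); 3/(s + 5)^2 ↔ 3t·e^(-5t); -3/(s + 1) ↔ -3e^(-t).

f(t) = 3*t*exp(-5*t) - 3*exp(-t) + exp(-5*t)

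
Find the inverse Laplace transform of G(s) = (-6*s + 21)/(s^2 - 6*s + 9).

3*t*exp(3*t) - 6*exp(3*t)

Factor the denominator: s^2 - 6*s + 9 = (s - 3)^2.
Partial fraction decomposition gives [-6/(s - 3)] + [3/(s - 3)^2].
Invert each term: -6/(s - 3) ↔ -6e^(3t); 3/(s - 3)^2 ↔ 3t·e^(3t).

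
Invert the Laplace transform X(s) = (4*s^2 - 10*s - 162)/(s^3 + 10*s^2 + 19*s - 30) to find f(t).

f(t) = -4*exp(t) + 2*exp(-5*t) + 6*exp(-6*t)

Factor the denominator: s^3 + 10*s^2 + 19*s - 30 = (s - 1)*(s + 5)*(s + 6).
Partial fraction decomposition gives [2/(s + 5)] + [6/(s + 6)] + [-4/(s - 1)].
Invert each term: 2/(s + 5) ↔ 2e^(-5t); 6/(s + 6) ↔ 6e^(-6t); -4/(s - 1) ↔ -4e^(t).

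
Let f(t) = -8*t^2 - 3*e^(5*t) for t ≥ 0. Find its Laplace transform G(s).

G(s) = -3/(s - 5) - 16/s^3

By linearity of the Laplace transform, transform each term separately.
(-8)·[L{t^2} = 2!/s^3 = 2/s^3]; (-3)·[L{e^(5t)} = 1/(s - 5)].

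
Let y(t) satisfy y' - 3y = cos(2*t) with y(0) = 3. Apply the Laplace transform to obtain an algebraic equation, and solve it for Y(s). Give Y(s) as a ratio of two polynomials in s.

Y(s) = (3*s^2 + s + 12)/(s^3 - 3*s^2 + 4*s - 12)

Transform both sides with L{·}.
The derivative rules (L{y'} = sY - y(0) = sY - 3) turn the left side into (s - 3)Y - (3).
The right side is L{cos(2*t)} = s/(s^2 + 4).
So (s - 3)Y = s/(s^2 + 4) + (3).
Divide through and combine into a single rational function.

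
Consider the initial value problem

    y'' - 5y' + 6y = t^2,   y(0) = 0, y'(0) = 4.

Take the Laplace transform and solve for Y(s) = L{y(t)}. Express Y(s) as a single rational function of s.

Transform both sides with L{·}.
The derivative rules (L{y''} = s^2 Y - s·y(0) - y'(0) and L{y'} = sY - y(0), with y(0) = 0, y'(0) = 4) turn the left side into (s^2 - 5*s + 6)Y - (4).
The right side is L{t^2} = 2/s^3.
So (s^2 - 5*s + 6)Y = 2/s^3 + (4).
Isolate Y and clear denominators.

Y(s) = (4*s^3 + 2)/(s^5 - 5*s^4 + 6*s^3)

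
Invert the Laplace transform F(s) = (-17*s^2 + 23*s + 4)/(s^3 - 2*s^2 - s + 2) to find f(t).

f(t) = -6*exp(2*t) - 5*exp(t) - 6*exp(-t)

Factor the denominator: s^3 - 2*s^2 - s + 2 = (s - 2)*(s - 1)*(s + 1).
Partial fraction decomposition gives [-6/(s + 1)] + [-6/(s - 2)] + [-5/(s - 1)].
Invert each term: -6/(s + 1) ↔ -6e^(-t); -6/(s - 2) ↔ -6e^(2t); -5/(s - 1) ↔ -5e^(t).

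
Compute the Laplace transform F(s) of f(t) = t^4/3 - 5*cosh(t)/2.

F(s) = -5*s/(2*(s^2 - 1)) + 8/s^5

By linearity of the Laplace transform, transform each term separately.
(1/3)·[L{t^4} = 4!/s^5 = 24/s^5]; (-5/2)·[L{cosh(t)} = s/(s^2 - 1)].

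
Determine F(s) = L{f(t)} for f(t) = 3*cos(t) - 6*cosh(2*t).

Apply the Laplace transform termwise.
(3)·[L{cos(t)} = s/(s^2 + 1)]; (-6)·[L{cosh(2t)} = s/(s^2 - 4)].

F(s) = 3*s/(s^2 + 1) - 6*s/(s^2 - 4)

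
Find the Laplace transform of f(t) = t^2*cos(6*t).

2*s*(s^2 - 108)/(s^2 + 36)^3

L{cos(6t)} = s/(s^2 + 36).
Then apply L{t^2·g(t)} = (-1)^2 d^2/ds^2[G(s)] with G(s) = s/(s^2 + 36):
differentiating 2 times and applying the sign gives 2*s*(s^2 - 108)/(s^2 + 36)^3.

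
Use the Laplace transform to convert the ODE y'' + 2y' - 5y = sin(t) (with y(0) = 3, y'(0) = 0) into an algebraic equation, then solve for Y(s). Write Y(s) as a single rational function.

Y(s) = (3*s^3 + 6*s^2 + 3*s + 7)/(s^4 + 2*s^3 - 4*s^2 + 2*s - 5)

Laplace-transform each side.
With L{y''} = s^2 Y - s·y(0) - y'(0) and L{y'} = sY - y(0), with y(0) = 3, y'(0) = 0: the LHS transforms to (s^2 + 2*s - 5)Y - (3*s + 6).
The right side is L{sin(t)} = 1/(s^2 + 1).
So (s^2 + 2*s - 5)Y = 1/(s^2 + 1) + (3*s + 6).
Solve for Y(s) and write it as one ratio of polynomials.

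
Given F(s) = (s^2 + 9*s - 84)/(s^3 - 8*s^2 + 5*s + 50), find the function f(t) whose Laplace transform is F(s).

Factor the denominator: s^3 - 8*s^2 + 5*s + 50 = (s - 5)^2*(s + 2).
Partial fraction decomposition gives [3/(s - 5)] + [-2/(s - 5)^2] + [-2/(s + 2)].
Invert each term: 3/(s - 5) ↔ 3e^(5t); -2/(s - 5)^2 ↔ -2t·e^(5t); -2/(s + 2) ↔ -2e^(-2t).

f(t) = -2*t*exp(5*t) + 3*exp(5*t) - 2*exp(-2*t)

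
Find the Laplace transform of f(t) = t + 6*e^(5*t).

Apply the Laplace transform termwise.
(6)·[L{e^(5t)} = 1/(s - 5)]; L{t} = 1!/s^2 = 1/s^2.

6/(s - 5) + s^(-2)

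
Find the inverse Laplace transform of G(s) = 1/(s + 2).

exp(-2*t)

Since L{e^(-2t)} = 1/(s + 2), the inverse is exp(-2*t).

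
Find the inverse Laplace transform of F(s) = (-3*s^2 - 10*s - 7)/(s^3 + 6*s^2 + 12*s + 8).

t^2*exp(-2*t)/2 + 2*t*exp(-2*t) - 3*exp(-2*t)

Factor the denominator: s^3 + 6*s^2 + 12*s + 8 = (s + 2)^3.
Partial fraction decomposition gives [-3/(s + 2)] + [2/(s + 2)^2] + [(s + 2)^(-3)].
Invert each term: -3/(s + 2) ↔ -3e^(-2t); 2/(s + 2)^2 ↔ 2t·e^(-2t); 1/(s + 2)^3 ↔ (1/2)t^2·e^(-2t).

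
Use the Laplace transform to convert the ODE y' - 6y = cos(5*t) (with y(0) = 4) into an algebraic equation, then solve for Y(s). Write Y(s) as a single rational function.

Y(s) = (4*s^2 + s + 100)/(s^3 - 6*s^2 + 25*s - 150)

Transform both sides with L{·}.
With L{y'} = sY - y(0) = sY - 4: the LHS transforms to (s - 6)Y - (4).
The right side is L{cos(5*t)} = s/(s^2 + 25).
So (s - 6)Y = s/(s^2 + 25) + (4).
Isolate Y and clear denominators.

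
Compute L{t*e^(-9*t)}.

L{e^(-9t)} = 1/(s + 9).
Then apply L{t·g(t)} = -d/ds[G(s)] with G(s) = 1/(s + 9):
differentiating 1 time and applying the sign gives (s + 9)^(-2).

(s + 9)^(-2)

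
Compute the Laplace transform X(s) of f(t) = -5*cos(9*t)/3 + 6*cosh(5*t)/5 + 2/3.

X(s) = -5*s/(3*(s^2 + 81)) + 6*s/(5*(s^2 - 25)) + 2/(3*s)

By linearity of the Laplace transform, transform each term separately.
L{2/3} = (2/3)/s; (6/5)·[L{cosh(5t)} = s/(s^2 - 25)]; (-5/3)·[L{cos(9t)} = s/(s^2 + 81)].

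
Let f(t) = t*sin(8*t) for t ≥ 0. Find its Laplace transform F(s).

F(s) = 16*s/(s^2 + 64)^2

L{sin(8t)} = 8/(s^2 + 64).
Then apply L{t·g(t)} = -d/ds[G(s)] with G(s) = 8/(s^2 + 64):
differentiating 1 time and applying the sign gives 16*s/(s^2 + 64)^2.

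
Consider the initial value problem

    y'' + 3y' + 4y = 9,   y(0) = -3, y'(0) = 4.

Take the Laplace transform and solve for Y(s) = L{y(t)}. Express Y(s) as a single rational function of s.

Y(s) = (-3*s^2 - 5*s + 9)/(s^3 + 3*s^2 + 4*s)

Take the Laplace transform of both sides.
The derivative rules (L{y''} = s^2 Y - s·y(0) - y'(0) and L{y'} = sY - y(0), with y(0) = -3, y'(0) = 4) turn the left side into (s^2 + 3*s + 4)Y - (-3*s - 5).
The right side is L{9} = 9/s.
So (s^2 + 3*s + 4)Y = 9/s + (-3*s - 5).
Isolate Y and clear denominators.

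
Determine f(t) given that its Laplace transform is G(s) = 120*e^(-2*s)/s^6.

The factor e^(-2s) signals a time shift by c = 2 (second shifting theorem).
L{t^5} = 5!/s^6 = 120/s^6, so L^-1{120/s^6} = t^5.
Hence the inverse is u(t - 2) times that function evaluated at t - 2.

f(t) = Heaviside(t - 2)*((t - 2)^5)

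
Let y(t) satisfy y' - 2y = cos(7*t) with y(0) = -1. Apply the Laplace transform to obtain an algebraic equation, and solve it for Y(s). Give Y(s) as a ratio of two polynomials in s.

Laplace-transform each side.
With L{y'} = sY - y(0) = sY - (-1): the LHS transforms to (s - 2)Y - (-1).
The right side is L{cos(7*t)} = s/(s^2 + 49).
So (s - 2)Y = s/(s^2 + 49) + (-1).
Divide through and combine into a single rational function.

Y(s) = (-s^2 + s - 49)/(s^3 - 2*s^2 + 49*s - 98)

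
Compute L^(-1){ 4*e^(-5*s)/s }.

The factor e^(-5s) signals a time shift by c = 5 (second shifting theorem).
L{4} = 4/s, so L^-1{4/s} = 4.
Hence the inverse is u(t - 5) times that function evaluated at t - 5.

Heaviside(t - 5)*(4)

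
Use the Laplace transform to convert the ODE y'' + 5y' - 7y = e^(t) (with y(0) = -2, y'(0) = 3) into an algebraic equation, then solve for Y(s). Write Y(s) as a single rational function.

Apply the Laplace transform to the equation.
Using L{y''} = s^2 Y - s·y(0) - y'(0) and L{y'} = sY - y(0), with y(0) = -2, y'(0) = 3, the left side becomes (s^2 + 5*s - 7)Y - (-2*s - 7).
The right side is L{e^(t)} = 1/(s - 1).
So (s^2 + 5*s - 7)Y = 1/(s - 1) + (-2*s - 7).
Divide through and combine into a single rational function.

Y(s) = (-2*s^2 - 5*s + 8)/(s^3 + 4*s^2 - 12*s + 7)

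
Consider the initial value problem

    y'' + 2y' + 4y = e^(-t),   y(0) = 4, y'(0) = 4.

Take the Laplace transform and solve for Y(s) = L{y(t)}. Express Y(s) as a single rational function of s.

Y(s) = (4*s^2 + 16*s + 13)/(s^3 + 3*s^2 + 6*s + 4)

Apply the Laplace transform to the equation.
Using L{y''} = s^2 Y - s·y(0) - y'(0) and L{y'} = sY - y(0), with y(0) = 4, y'(0) = 4, the left side becomes (s^2 + 2*s + 4)Y - (4*s + 12).
The right side is L{e^(-t)} = 1/(s + 1).
So (s^2 + 2*s + 4)Y = 1/(s + 1) + (4*s + 12).
Divide through and combine into a single rational function.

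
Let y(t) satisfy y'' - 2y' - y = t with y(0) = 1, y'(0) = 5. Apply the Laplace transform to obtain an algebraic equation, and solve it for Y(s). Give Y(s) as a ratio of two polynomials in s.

Y(s) = (s^3 + 3*s^2 + 1)/(s^4 - 2*s^3 - s^2)

Laplace-transform each side.
Using L{y''} = s^2 Y - s·y(0) - y'(0) and L{y'} = sY - y(0), with y(0) = 1, y'(0) = 5, the left side becomes (s^2 - 2*s - 1)Y - (s + 3).
The right side is L{t} = s^(-2).
So (s^2 - 2*s - 1)Y = s^(-2) + (s + 3).
Divide through and combine into a single rational function.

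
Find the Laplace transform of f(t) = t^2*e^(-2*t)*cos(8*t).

2*(s + 2)*(s^2 + 4*s - 188)/(s^2 + 4*s + 68)^3

L{cos(8t)} = s/(s^2 + 64).
Multiplying by e^(-2t) shifts s → s + 2, so L{e^(-2*t)*cos(8*t)} = (s + 2)/((s + 2)^2 + 64).
Then apply L{t^2·g(t)} = (-1)^2 d^2/ds^2[G(s)] with G(s) = (s + 2)/((s + 2)^2 + 64):
differentiating 2 times and applying the sign gives 2*(s + 2)*(s^2 + 4*s - 188)/(s^2 + 4*s + 68)^3.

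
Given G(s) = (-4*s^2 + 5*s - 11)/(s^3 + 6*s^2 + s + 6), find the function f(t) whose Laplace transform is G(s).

f(t) = -sin(t) + cos(t) - 5*exp(-6*t)

Factor the denominator: s^3 + 6*s^2 + s + 6 = (s + 6)*(s^2 + 1).
Partial fraction decomposition gives [-5/(s + 6)] + [s/(s^2 + 1)] + [-1/(s^2 + 1)].
Invert each term: -5/(s + 6) ↔ -5e^(-6t); 1·s/(s^2 + 1) ↔ cos(t); -1·1/(s^2 + 1) ↔ -sin(t).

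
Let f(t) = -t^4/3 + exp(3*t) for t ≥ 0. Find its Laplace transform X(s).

X(s) = 1/(s - 3) - 8/s^5

Apply the Laplace transform termwise.
L{e^(3t)} = 1/(s - 3); (-1/3)·[L{t^4} = 4!/s^5 = 24/s^5].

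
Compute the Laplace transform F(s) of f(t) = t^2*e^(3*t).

F(s) = 2/(s - 3)^3

L{t^2} = 2!/s^3 = 2/s^3.
By the first shifting theorem, multiplying by e^(3t) replaces s with s - 3.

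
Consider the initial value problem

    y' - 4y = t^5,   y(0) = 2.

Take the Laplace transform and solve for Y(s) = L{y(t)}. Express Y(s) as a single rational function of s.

Take the Laplace transform of both sides.
Using L{y'} = sY - y(0) = sY - 2, the left side becomes (s - 4)Y - (2).
The right side is L{t^5} = 120/s^6.
So (s - 4)Y = 120/s^6 + (2).
Solve for Y(s) and write it as one ratio of polynomials.

Y(s) = (2*s^6 + 120)/(s^7 - 4*s^6)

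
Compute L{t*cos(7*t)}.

L{cos(7t)} = s/(s^2 + 49).
Then apply L{t·g(t)} = -d/ds[H(s)] with H(s) = s/(s^2 + 49):
differentiating 1 time and applying the sign gives (s - 7)*(s + 7)/(s^2 + 49)^2.

(s - 7)*(s + 7)/(s^2 + 49)^2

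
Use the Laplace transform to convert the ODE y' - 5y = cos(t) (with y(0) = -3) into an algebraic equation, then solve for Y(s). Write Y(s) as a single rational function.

Y(s) = (-3*s^2 + s - 3)/(s^3 - 5*s^2 + s - 5)

Take the Laplace transform of both sides.
With L{y'} = sY - y(0) = sY - (-3): the LHS transforms to (s - 5)Y - (-3).
The right side is L{cos(t)} = s/(s^2 + 1).
So (s - 5)Y = s/(s^2 + 1) + (-3).
Isolate Y and clear denominators.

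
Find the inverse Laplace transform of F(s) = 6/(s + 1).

Since L{e^(-t)} = 1/(s + 1), the inverse is e^(-t), scaled by 6.

6*exp(-t)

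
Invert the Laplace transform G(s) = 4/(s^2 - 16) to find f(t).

f(t) = sinh(4*t)

Since L{sinh(4t)} = 4/(s^2 - 16), the inverse is sinh(4*t).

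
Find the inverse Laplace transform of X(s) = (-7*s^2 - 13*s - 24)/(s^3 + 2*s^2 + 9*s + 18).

Factor the denominator: s^3 + 2*s^2 + 9*s + 18 = (s + 2)*(s^2 + 9).
Partial fraction decomposition gives [-2/(s + 2)] + [-5*s/(s^2 + 9)] + [-3/(s^2 + 9)].
Invert each term: -2/(s + 2) ↔ -2e^(-2t); -5·s/(s^2 + 9) ↔ -5cos(3t); -1·3/(s^2 + 9) ↔ -sin(3t).

-sin(3*t) - 5*cos(3*t) - 2*exp(-2*t)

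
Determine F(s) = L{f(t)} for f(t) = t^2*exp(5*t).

F(s) = 2/(s - 5)^3

L{e^(5t)} = 1/(s - 5).
Then apply L{t^2·g(t)} = (-1)^2 d^2/ds^2[G(s)] with G(s) = 1/(s - 5):
differentiating 2 times and applying the sign gives 2/(s - 5)^3.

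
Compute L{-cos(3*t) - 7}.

-s/(s^2 + 9) - 7/s

Apply the Laplace transform termwise.
(-1)·[L{cos(3t)} = s/(s^2 + 9)]; L{-7} = -7/s.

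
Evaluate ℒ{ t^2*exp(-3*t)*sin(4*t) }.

8*(3*s^2 + 18*s + 11)/(s^2 + 6*s + 25)^3

L{sin(4t)} = 4/(s^2 + 16).
Multiplying by e^(-3t) shifts s → s + 3, so L{exp(-3*t)*sin(4*t)} = 4/((s + 3)^2 + 16).
Then apply L{t^2·g(t)} = (-1)^2 d^2/ds^2[G(s)] with G(s) = 4/((s + 3)^2 + 16):
differentiating 2 times and applying the sign gives 8*(3*s^2 + 18*s + 11)/(s^2 + 6*s + 25)^3.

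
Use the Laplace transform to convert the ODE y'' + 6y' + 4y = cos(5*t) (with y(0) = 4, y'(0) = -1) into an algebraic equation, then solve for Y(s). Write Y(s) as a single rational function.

Y(s) = (4*s^3 + 23*s^2 + 101*s + 575)/(s^4 + 6*s^3 + 29*s^2 + 150*s + 100)

Take the Laplace transform of both sides.
With L{y''} = s^2 Y - s·y(0) - y'(0) and L{y'} = sY - y(0), with y(0) = 4, y'(0) = -1: the LHS transforms to (s^2 + 6*s + 4)Y - (4*s + 23).
The right side is L{cos(5*t)} = s/(s^2 + 25).
So (s^2 + 6*s + 4)Y = s/(s^2 + 25) + (4*s + 23).
Solve for Y(s) and write it as one ratio of polynomials.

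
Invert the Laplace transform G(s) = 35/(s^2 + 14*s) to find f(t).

Rewrite the denominator: s^2 + 14*s = (s + 7)^2 - 49.
The form in (s + 7) signals a first-shifting-theorem factor e^(-7t).
Since L{sinh(7t)} = 7/(s^2 - 49), the inverse is exp(-7*t)*sinh(7*t), scaled by 5.

f(t) = 5*exp(-7*t)*sinh(7*t)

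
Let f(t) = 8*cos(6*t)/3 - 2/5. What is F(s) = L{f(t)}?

F(s) = 8*s/(3*(s^2 + 36)) - 2/(5*s)

Apply the Laplace transform termwise.
L{-2/5} = (-2/5)/s; (8/3)·[L{cos(6t)} = s/(s^2 + 36)].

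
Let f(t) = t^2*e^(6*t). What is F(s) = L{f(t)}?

F(s) = 2/(s - 6)^3

L{e^(6t)} = 1/(s - 6).
Then apply L{t^2·g(t)} = (-1)^2 d^2/ds^2[G(s)] with G(s) = 1/(s - 6):
differentiating 2 times and applying the sign gives 2/(s - 6)^3.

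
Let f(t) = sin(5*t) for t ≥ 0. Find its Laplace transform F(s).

F(s) = 5/(s^2 + 25)

L{sin(5t)} = 5/(s^2 + 25).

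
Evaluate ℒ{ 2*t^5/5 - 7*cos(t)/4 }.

The transform is linear, so treat each term independently.
(2/5)·[L{t^5} = 5!/s^6 = 120/s^6]; (-7/4)·[L{cos(t)} = s/(s^2 + 1)].

-7*s/(4*(s^2 + 1)) + 48/s^6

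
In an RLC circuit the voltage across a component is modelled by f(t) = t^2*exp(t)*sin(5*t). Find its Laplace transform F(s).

F(s) = 10*(3*s^2 - 6*s - 22)/(s^2 - 2*s + 26)^3

L{sin(5t)} = 5/(s^2 + 25).
Multiplying by e^(t) shifts s → s - 1, so L{exp(t)*sin(5*t)} = 5/((s - 1)^2 + 25).
Then apply L{t^2·g(t)} = (-1)^2 d^2/ds^2[G(s)] with G(s) = 5/((s - 1)^2 + 25):
differentiating 2 times and applying the sign gives 10*(3*s^2 - 6*s - 22)/(s^2 - 2*s + 26)^3.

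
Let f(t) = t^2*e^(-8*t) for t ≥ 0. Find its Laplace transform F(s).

L{e^(-8t)} = 1/(s + 8).
Then apply L{t^2·g(t)} = (-1)^2 d^2/ds^2[G(s)] with G(s) = 1/(s + 8):
differentiating 2 times and applying the sign gives 2/(s + 8)^3.

F(s) = 2/(s + 8)^3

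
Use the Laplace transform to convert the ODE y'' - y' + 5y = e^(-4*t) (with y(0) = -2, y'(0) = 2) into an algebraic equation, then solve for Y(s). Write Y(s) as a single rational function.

Take the Laplace transform of both sides.
With L{y''} = s^2 Y - s·y(0) - y'(0) and L{y'} = sY - y(0), with y(0) = -2, y'(0) = 2: the LHS transforms to (s^2 - s + 5)Y - (-2*s + 4).
The right side is L{e^(-4*t)} = 1/(s + 4).
So (s^2 - s + 5)Y = 1/(s + 4) + (-2*s + 4).
Isolate Y and clear denominators.

Y(s) = (-2*s^2 - 4*s + 17)/(s^3 + 3*s^2 + s + 20)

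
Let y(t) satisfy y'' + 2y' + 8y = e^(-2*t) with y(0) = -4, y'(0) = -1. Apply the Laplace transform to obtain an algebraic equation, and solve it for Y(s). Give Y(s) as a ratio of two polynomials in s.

Apply the Laplace transform to the equation.
The derivative rules (L{y''} = s^2 Y - s·y(0) - y'(0) and L{y'} = sY - y(0), with y(0) = -4, y'(0) = -1) turn the left side into (s^2 + 2*s + 8)Y - (-4*s - 9).
The right side is L{e^(-2*t)} = 1/(s + 2).
So (s^2 + 2*s + 8)Y = 1/(s + 2) + (-4*s - 9).
Solve for Y(s) and write it as one ratio of polynomials.

Y(s) = (-4*s^2 - 17*s - 17)/(s^3 + 4*s^2 + 12*s + 16)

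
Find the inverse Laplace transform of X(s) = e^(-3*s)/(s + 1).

The factor e^(-3s) signals a time shift by c = 3 (second shifting theorem).
L{e^(-t)} = 1/(s + 1), so L^-1{1/(s + 1)} = e^(-t).
Hence the inverse is u(t - 3) times that function evaluated at t - 3.

Heaviside(t - 3)*(exp(-t + 3))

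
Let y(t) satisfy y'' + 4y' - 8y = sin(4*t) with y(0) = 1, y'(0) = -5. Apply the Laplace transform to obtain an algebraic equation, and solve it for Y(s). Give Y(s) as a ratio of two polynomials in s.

Take the Laplace transform of both sides.
The derivative rules (L{y''} = s^2 Y - s·y(0) - y'(0) and L{y'} = sY - y(0), with y(0) = 1, y'(0) = -5) turn the left side into (s^2 + 4*s - 8)Y - (s - 1).
The right side is L{sin(4*t)} = 4/(s^2 + 16).
So (s^2 + 4*s - 8)Y = 4/(s^2 + 16) + (s - 1).
Solve for Y(s) and write it as one ratio of polynomials.

Y(s) = (s^3 - s^2 + 16*s - 12)/(s^4 + 4*s^3 + 8*s^2 + 64*s - 128)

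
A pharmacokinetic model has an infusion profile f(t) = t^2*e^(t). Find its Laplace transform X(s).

X(s) = 2/(s - 1)^3

L{e^(t)} = 1/(s - 1).
Then apply L{t^2·g(t)} = (-1)^2 d^2/ds^2[G(s)] with G(s) = 1/(s - 1):
differentiating 2 times and applying the sign gives 2/(s - 1)^3.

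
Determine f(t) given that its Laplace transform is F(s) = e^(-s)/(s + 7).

The factor e^(-s) signals a time shift by c = 1 (second shifting theorem).
L{e^(-7t)} = 1/(s + 7), so L^-1{1/(s + 7)} = e^(-7*t).
Hence the inverse is u(t - 1) times that function evaluated at t - 1.

f(t) = Heaviside(t - 1)*(exp(-7*t + 7))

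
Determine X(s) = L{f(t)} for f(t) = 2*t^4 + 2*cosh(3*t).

The transform is linear, so treat each term independently.
(2)·[L{t^4} = 4!/s^5 = 24/s^5]; (2)·[L{cosh(3t)} = s/(s^2 - 9)].

X(s) = 2*s/(s^2 - 9) + 48/s^5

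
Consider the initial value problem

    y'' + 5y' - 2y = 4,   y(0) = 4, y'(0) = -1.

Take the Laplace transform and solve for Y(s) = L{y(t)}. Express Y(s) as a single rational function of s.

Laplace-transform each side.
Using L{y''} = s^2 Y - s·y(0) - y'(0) and L{y'} = sY - y(0), with y(0) = 4, y'(0) = -1, the left side becomes (s^2 + 5*s - 2)Y - (4*s + 19).
The right side is L{4} = 4/s.
So (s^2 + 5*s - 2)Y = 4/s + (4*s + 19).
Isolate Y and clear denominators.

Y(s) = (4*s^2 + 19*s + 4)/(s^3 + 5*s^2 - 2*s)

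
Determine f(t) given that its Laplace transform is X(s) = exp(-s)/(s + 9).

f(t) = Heaviside(t - 1)*(exp(-9*t + 9))

The factor e^(-s) signals a time shift by c = 1 (second shifting theorem).
L{e^(-9t)} = 1/(s + 9), so L^-1{1/(s + 9)} = exp(-9*t).
Hence the inverse is u(t - 1) times that function evaluated at t - 1.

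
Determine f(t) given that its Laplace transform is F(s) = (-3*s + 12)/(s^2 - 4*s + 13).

Complete the square in the denominator: s^2 - 4*s + 13 = (s - 2)^2 + 3^2.
Split the numerator to match: -3*s + 12 = -3·(s - 2) + 2·3.
Invert each term: -3·(s - 2)/((s - 2)^2 + 9) ↔ -3e^(2t)cos(3t); 2·3/((s - 2)^2 + 9) ↔ 2e^(2t)sin(3t).

f(t) = 2*exp(2*t)*sin(3*t) - 3*exp(2*t)*cos(3*t)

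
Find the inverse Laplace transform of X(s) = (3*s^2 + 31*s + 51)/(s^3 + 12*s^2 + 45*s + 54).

Factor the denominator: s^3 + 12*s^2 + 45*s + 54 = (s + 3)^2*(s + 6).
Partial fraction decomposition gives [6/(s + 3)] + [-5/(s + 3)^2] + [-3/(s + 6)].
Invert each term: 6/(s + 3) ↔ 6e^(-3t); -5/(s + 3)^2 ↔ -5t·e^(-3t); -3/(s + 6) ↔ -3e^(-6t).

-5*t*exp(-3*t) + 6*exp(-3*t) - 3*exp(-6*t)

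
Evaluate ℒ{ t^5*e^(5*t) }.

L{t^5} = 5!/s^6 = 120/s^6.
By the first shifting theorem, multiplying by e^(5t) replaces s with s - 5.

120/(s - 5)^6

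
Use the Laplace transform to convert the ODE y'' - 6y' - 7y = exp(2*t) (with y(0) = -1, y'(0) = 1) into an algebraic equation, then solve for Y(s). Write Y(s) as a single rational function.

Y(s) = (-s^2 + 9*s - 13)/(s^3 - 8*s^2 + 5*s + 14)

Apply the Laplace transform to the equation.
Using L{y''} = s^2 Y - s·y(0) - y'(0) and L{y'} = sY - y(0), with y(0) = -1, y'(0) = 1, the left side becomes (s^2 - 6*s - 7)Y - (-s + 7).
The right side is L{exp(2*t)} = 1/(s - 2).
So (s^2 - 6*s - 7)Y = 1/(s - 2) + (-s + 7).
Divide through and combine into a single rational function.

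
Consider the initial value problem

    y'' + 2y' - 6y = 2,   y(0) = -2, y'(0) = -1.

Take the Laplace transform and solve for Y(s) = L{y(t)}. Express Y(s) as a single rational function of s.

Y(s) = (-2*s^2 - 5*s + 2)/(s^3 + 2*s^2 - 6*s)

Apply the Laplace transform to the equation.
With L{y''} = s^2 Y - s·y(0) - y'(0) and L{y'} = sY - y(0), with y(0) = -2, y'(0) = -1: the LHS transforms to (s^2 + 2*s - 6)Y - (-2*s - 5).
The right side is L{2} = 2/s.
So (s^2 + 2*s - 6)Y = 2/s + (-2*s - 5).
Isolate Y and clear denominators.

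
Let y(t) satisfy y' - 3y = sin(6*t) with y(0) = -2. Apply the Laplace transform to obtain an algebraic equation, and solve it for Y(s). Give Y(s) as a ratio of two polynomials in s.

Take the Laplace transform of both sides.
Using L{y'} = sY - y(0) = sY - (-2), the left side becomes (s - 3)Y - (-2).
The right side is L{sin(6*t)} = 6/(s^2 + 36).
So (s - 3)Y = 6/(s^2 + 36) + (-2).
Solve for Y(s) and write it as one ratio of polynomials.

Y(s) = (-2*s^2 - 66)/(s^3 - 3*s^2 + 36*s - 108)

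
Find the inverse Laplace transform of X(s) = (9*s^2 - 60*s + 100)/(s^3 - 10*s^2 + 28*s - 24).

Factor the denominator: s^3 - 10*s^2 + 28*s - 24 = (s - 6)*(s - 2)^2.
Partial fraction decomposition gives [5/(s - 2)] + [-4/(s - 2)^2] + [4/(s - 6)].
Invert each term: 5/(s - 2) ↔ 5e^(2t); -4/(s - 2)^2 ↔ -4t·e^(2t); 4/(s - 6) ↔ 4e^(6t).

-4*t*exp(2*t) + 4*exp(6*t) + 5*exp(2*t)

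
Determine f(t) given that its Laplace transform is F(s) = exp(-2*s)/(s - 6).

f(t) = Heaviside(t - 2)*(exp(6*t - 12))

The factor e^(-2s) signals a time shift by c = 2 (second shifting theorem).
L{e^(6t)} = 1/(s - 6), so L^-1{1/(s - 6)} = exp(6*t).
Hence the inverse is u(t - 2) times that function evaluated at t - 2.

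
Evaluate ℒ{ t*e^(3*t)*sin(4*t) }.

8*(s - 3)/(s^2 - 6*s + 25)^2

L{sin(4t)} = 4/(s^2 + 16).
Multiplying by e^(3t) shifts s → s - 3, so L{e^(3*t)*sin(4*t)} = 4/((s - 3)^2 + 16).
Then apply L{t·g(t)} = -d/ds[G(s)] with G(s) = 4/((s - 3)^2 + 16):
differentiating 1 time and applying the sign gives 8*(s - 3)/(s^2 - 6*s + 25)^2.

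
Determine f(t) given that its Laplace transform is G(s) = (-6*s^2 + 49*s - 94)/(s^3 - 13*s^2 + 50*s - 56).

f(t) = -3*exp(7*t) - exp(4*t) - 2*exp(2*t)

Factor the denominator: s^3 - 13*s^2 + 50*s - 56 = (s - 7)*(s - 4)*(s - 2).
Partial fraction decomposition gives [-2/(s - 2)] + [-1/(s - 4)] + [-3/(s - 7)].
Invert each term: -2/(s - 2) ↔ -2e^(2t); -1/(s - 4) ↔ -e^(4t); -3/(s - 7) ↔ -3e^(7t).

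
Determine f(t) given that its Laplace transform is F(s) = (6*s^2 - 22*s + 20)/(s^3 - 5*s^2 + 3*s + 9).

Factor the denominator: s^3 - 5*s^2 + 3*s + 9 = (s - 3)^2*(s + 1).
Partial fraction decomposition gives [3/(s - 3)] + [2/(s - 3)^2] + [3/(s + 1)].
Invert each term: 3/(s - 3) ↔ 3e^(3t); 2/(s - 3)^2 ↔ 2t·e^(3t); 3/(s + 1) ↔ 3e^(-t).

f(t) = 2*t*exp(3*t) + 3*exp(3*t) + 3*exp(-t)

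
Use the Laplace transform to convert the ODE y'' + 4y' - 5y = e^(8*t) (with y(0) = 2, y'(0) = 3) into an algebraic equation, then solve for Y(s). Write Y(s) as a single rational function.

Y(s) = (2*s^2 - 5*s - 87)/(s^3 - 4*s^2 - 37*s + 40)

Take the Laplace transform of both sides.
Using L{y''} = s^2 Y - s·y(0) - y'(0) and L{y'} = sY - y(0), with y(0) = 2, y'(0) = 3, the left side becomes (s^2 + 4*s - 5)Y - (2*s + 11).
The right side is L{e^(8*t)} = 1/(s - 8).
So (s^2 + 4*s - 5)Y = 1/(s - 8) + (2*s + 11).
Divide through and combine into a single rational function.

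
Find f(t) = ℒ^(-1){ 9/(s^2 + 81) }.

Since L{sin(9t)} = 9/(s^2 + 81), the inverse is sin(9*t).

f(t) = sin(9*t)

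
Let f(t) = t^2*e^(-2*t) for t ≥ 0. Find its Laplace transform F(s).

L{t^2} = 2!/s^3 = 2/s^3.
By the first shifting theorem, multiplying by e^(-2t) replaces s with s + 2.

F(s) = 2/(s + 2)^3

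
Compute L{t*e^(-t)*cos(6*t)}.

(s - 5)*(s + 7)/(s^2 + 2*s + 37)^2

L{cos(6t)} = s/(s^2 + 36).
Multiplying by e^(-t) shifts s → s + 1, so L{e^(-t)*cos(6*t)} = (s + 1)/((s + 1)^2 + 36).
Then apply L{t·g(t)} = -d/ds[H(s)] with H(s) = (s + 1)/((s + 1)^2 + 36):
differentiating 1 time and applying the sign gives (s - 5)*(s + 7)/(s^2 + 2*s + 37)^2.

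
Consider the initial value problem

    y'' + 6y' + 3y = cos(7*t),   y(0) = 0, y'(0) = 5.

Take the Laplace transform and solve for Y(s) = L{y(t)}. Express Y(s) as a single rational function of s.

Transform both sides with L{·}.
Using L{y''} = s^2 Y - s·y(0) - y'(0) and L{y'} = sY - y(0), with y(0) = 0, y'(0) = 5, the left side becomes (s^2 + 6*s + 3)Y - (5).
The right side is L{cos(7*t)} = s/(s^2 + 49).
So (s^2 + 6*s + 3)Y = s/(s^2 + 49) + (5).
Solve for Y(s) and write it as one ratio of polynomials.

Y(s) = (5*s^2 + s + 245)/(s^4 + 6*s^3 + 52*s^2 + 294*s + 147)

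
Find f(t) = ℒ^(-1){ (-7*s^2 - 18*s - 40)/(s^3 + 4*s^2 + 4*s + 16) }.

f(t) = -3*sin(2*t) - 3*cos(2*t) - 4*exp(-4*t)

Factor the denominator: s^3 + 4*s^2 + 4*s + 16 = (s + 4)*(s^2 + 4).
Partial fraction decomposition gives [-4/(s + 4)] + [-3*s/(s^2 + 4)] + [-6/(s^2 + 4)].
Invert each term: -4/(s + 4) ↔ -4e^(-4t); -3·s/(s^2 + 4) ↔ -3cos(2t); -3·2/(s^2 + 4) ↔ -3sin(2t).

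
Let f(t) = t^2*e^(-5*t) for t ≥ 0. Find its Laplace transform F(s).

L{e^(-5t)} = 1/(s + 5).
Then apply L{t^2·g(t)} = (-1)^2 d^2/ds^2[G(s)] with G(s) = 1/(s + 5):
differentiating 2 times and applying the sign gives 2/(s + 5)^3.

F(s) = 2/(s + 5)^3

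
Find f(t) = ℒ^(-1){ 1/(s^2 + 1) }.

Since L{sin(t)} = 1/(s^2 + 1), the inverse is sin(t).

f(t) = sin(t)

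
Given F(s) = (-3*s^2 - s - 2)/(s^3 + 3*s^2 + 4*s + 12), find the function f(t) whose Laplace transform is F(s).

f(t) = sin(2*t) - cos(2*t) - 2*exp(-3*t)

Factor the denominator: s^3 + 3*s^2 + 4*s + 12 = (s + 3)*(s^2 + 4).
Partial fraction decomposition gives [-2/(s + 3)] + [-s/(s^2 + 4)] + [2/(s^2 + 4)].
Invert each term: -2/(s + 3) ↔ -2e^(-3t); -1·s/(s^2 + 4) ↔ -cos(2t); 1·2/(s^2 + 4) ↔ sin(2t).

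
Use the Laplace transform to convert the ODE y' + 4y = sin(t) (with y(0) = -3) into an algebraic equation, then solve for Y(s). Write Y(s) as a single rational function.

Apply the Laplace transform to the equation.
Using L{y'} = sY - y(0) = sY - (-3), the left side becomes (s + 4)Y - (-3).
The right side is L{sin(t)} = 1/(s^2 + 1).
So (s + 4)Y = 1/(s^2 + 1) + (-3).
Divide through and combine into a single rational function.

Y(s) = (-3*s^2 - 2)/(s^3 + 4*s^2 + s + 4)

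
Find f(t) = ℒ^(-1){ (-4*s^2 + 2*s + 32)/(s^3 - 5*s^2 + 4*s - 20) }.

Factor the denominator: s^3 - 5*s^2 + 4*s - 20 = (s - 5)*(s^2 + 4).
Partial fraction decomposition gives [-2/(s - 5)] + [-2*s/(s^2 + 4)] + [-8/(s^2 + 4)].
Invert each term: -2/(s - 5) ↔ -2e^(5t); -2·s/(s^2 + 4) ↔ -2cos(2t); -4·2/(s^2 + 4) ↔ -4sin(2t).

f(t) = -2*exp(5*t) - 4*sin(2*t) - 2*cos(2*t)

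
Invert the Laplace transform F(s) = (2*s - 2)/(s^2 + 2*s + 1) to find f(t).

f(t) = -4*t*exp(-t) + 2*exp(-t)

Factor the denominator: s^2 + 2*s + 1 = (s + 1)^2.
Partial fraction decomposition gives [2/(s + 1)] + [-4/(s + 1)^2].
Invert each term: 2/(s + 1) ↔ 2e^(-t); -4/(s + 1)^2 ↔ -4t·e^(-t).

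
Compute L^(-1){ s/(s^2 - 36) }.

Since L{cosh(6t)} = s/(s^2 - 36), the inverse is cosh(6*t).

cosh(6*t)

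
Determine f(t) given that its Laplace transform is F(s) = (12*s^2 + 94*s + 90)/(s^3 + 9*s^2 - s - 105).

Factor the denominator: s^3 + 9*s^2 - s - 105 = (s - 3)*(s + 5)*(s + 7).
Partial fraction decomposition gives [1/(s + 7)] + [5/(s + 5)] + [6/(s - 3)].
Invert each term: 1/(s + 7) ↔ e^(-7t); 5/(s + 5) ↔ 5e^(-5t); 6/(s - 3) ↔ 6e^(3t).

f(t) = 6*exp(3*t) + 5*exp(-5*t) + exp(-7*t)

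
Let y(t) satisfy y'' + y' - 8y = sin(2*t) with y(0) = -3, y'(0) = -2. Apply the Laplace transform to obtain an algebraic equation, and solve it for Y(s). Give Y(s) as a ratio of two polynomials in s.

Y(s) = (-3*s^3 - 5*s^2 - 12*s - 18)/(s^4 + s^3 - 4*s^2 + 4*s - 32)

Apply the Laplace transform to the equation.
The derivative rules (L{y''} = s^2 Y - s·y(0) - y'(0) and L{y'} = sY - y(0), with y(0) = -3, y'(0) = -2) turn the left side into (s^2 + s - 8)Y - (-3*s - 5).
The right side is L{sin(2*t)} = 2/(s^2 + 4).
So (s^2 + s - 8)Y = 2/(s^2 + 4) + (-3*s - 5).
Solve for Y(s) and write it as one ratio of polynomials.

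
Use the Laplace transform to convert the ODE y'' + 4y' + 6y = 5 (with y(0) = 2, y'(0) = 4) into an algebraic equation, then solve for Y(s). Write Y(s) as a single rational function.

Apply the Laplace transform to the equation.
Using L{y''} = s^2 Y - s·y(0) - y'(0) and L{y'} = sY - y(0), with y(0) = 2, y'(0) = 4, the left side becomes (s^2 + 4*s + 6)Y - (2*s + 12).
The right side is L{5} = 5/s.
So (s^2 + 4*s + 6)Y = 5/s + (2*s + 12).
Solve for Y(s) and write it as one ratio of polynomials.

Y(s) = (2*s^2 + 12*s + 5)/(s^3 + 4*s^2 + 6*s)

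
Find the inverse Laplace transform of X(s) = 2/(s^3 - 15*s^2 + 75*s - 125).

t^2*exp(5*t)

Rewrite the denominator: s^3 - 15*s^2 + 75*s - 125 = (s - 5)^3.
The form in (s - 5) signals a first-shifting-theorem factor e^(5t).
Since L{t^2} = 2!/s^3 = 2/s^3, the inverse is t^2*e^(5*t).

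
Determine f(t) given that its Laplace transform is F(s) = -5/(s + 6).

f(t) = -5*exp(-6*t)

Since L{e^(-6t)} = 1/(s + 6), the inverse is e^(-6*t), scaled by -5.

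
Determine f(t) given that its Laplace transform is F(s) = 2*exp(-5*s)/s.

The factor e^(-5s) signals a time shift by c = 5 (second shifting theorem).
L{2} = 2/s, so L^-1{2/s} = 2.
Hence the inverse is u(t - 5) times that function evaluated at t - 5.

f(t) = Heaviside(t - 5)*(2)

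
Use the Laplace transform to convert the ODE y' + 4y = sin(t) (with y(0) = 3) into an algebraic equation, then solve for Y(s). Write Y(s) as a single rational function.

Y(s) = (3*s^2 + 4)/(s^3 + 4*s^2 + s + 4)

Apply the Laplace transform to the equation.
With L{y'} = sY - y(0) = sY - 3: the LHS transforms to (s + 4)Y - (3).
The right side is L{sin(t)} = 1/(s^2 + 1).
So (s + 4)Y = 1/(s^2 + 1) + (3).
Divide through and combine into a single rational function.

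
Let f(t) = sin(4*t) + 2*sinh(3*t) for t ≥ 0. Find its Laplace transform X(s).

X(s) = 4/(s^2 + 16) + 6/(s^2 - 9)

The transform is linear, so treat each term independently.
(2)·[L{sinh(3t)} = 3/(s^2 - 9)]; L{sin(4t)} = 4/(s^2 + 16).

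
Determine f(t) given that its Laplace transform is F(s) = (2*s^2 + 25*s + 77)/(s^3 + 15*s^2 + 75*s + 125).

Factor the denominator: s^3 + 15*s^2 + 75*s + 125 = (s + 5)^3.
Partial fraction decomposition gives [2/(s + 5)] + [5/(s + 5)^2] + [2/(s + 5)^3].
Invert each term: 2/(s + 5) ↔ 2e^(-5t); 5/(s + 5)^2 ↔ 5t·e^(-5t); 2/(s + 5)^3 ↔ (1)t^2·e^(-5t).

f(t) = t^2*exp(-5*t) + 5*t*exp(-5*t) + 2*exp(-5*t)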